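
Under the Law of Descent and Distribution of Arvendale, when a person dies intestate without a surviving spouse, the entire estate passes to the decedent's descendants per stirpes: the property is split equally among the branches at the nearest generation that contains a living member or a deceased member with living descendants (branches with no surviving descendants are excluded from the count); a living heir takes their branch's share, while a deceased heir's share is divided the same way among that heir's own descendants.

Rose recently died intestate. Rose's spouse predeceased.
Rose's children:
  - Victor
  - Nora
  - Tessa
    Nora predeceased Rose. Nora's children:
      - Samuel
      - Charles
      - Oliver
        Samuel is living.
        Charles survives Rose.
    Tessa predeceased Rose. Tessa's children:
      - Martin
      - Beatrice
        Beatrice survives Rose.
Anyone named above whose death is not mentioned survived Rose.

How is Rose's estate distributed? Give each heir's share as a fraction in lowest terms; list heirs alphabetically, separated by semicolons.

Beatrice 1/6; Charles 1/9; Martin 1/6; Oliver 1/9; Samuel 1/9; Victor 1/3

There is no surviving spouse, so the entire estate passes to Rose's descendants per stirpes.
The estate is divided into 3 equal shares of 1/3 among Victor, Nora, Tessa.
Victor is living and takes 1/3.
Nora predeceased; the 1/3 allotted to Nora's branch passes to Nora's issue by representation.
The 1/3 is divided into 3 equal shares of 1/9 among Samuel, Charles, Oliver.
Samuel is living and takes 1/9.
Charles is living and takes 1/9.
Oliver is living and takes 1/9.
Tessa predeceased; the 1/3 allotted to Tessa's branch passes to Tessa's issue by representation.
The 1/3 is divided into 2 equal shares of 1/6 among Martin, Beatrice.
Martin is living and takes 1/6.
Beatrice is living and takes 1/6.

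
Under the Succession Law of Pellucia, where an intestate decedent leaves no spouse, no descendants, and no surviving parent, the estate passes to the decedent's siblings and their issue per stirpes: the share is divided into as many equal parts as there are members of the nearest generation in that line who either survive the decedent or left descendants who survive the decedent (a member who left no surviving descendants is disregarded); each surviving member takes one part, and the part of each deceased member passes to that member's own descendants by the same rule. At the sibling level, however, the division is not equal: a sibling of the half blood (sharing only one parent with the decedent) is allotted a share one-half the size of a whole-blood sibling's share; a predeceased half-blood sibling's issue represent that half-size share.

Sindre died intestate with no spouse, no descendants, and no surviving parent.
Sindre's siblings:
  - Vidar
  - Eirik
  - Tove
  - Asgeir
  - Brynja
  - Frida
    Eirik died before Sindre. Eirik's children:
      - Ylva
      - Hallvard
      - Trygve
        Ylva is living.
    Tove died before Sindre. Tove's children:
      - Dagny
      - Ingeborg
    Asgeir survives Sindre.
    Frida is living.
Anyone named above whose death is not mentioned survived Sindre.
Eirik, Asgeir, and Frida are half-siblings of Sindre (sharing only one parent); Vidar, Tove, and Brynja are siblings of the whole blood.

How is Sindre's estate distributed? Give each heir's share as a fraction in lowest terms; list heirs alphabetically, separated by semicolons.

Asgeir 1/9; Brynja 2/9; Dagny 1/9; Frida 1/9; Hallvard 1/27; Ingeborg 1/9; Trygve 1/27; Vidar 2/9; Ylva 1/27

No spouse, descendants, or parent survives, so the estate passes to Sindre's siblings per stirpes.
Half-blood siblings count for one-half the weight of whole-blood siblings at the initial division.
Dividing 1 in proportion to weights (total weight 9/2): Vidar (weight 1) → 2/9; Eirik (weight 1/2) → 1/9; Tove (weight 1) → 2/9; Asgeir (weight 1/2) → 1/9; Brynja (weight 1) → 2/9; Frida (weight 1/2) → 1/9.
Vidar is living and takes 2/9.
Eirik predeceased; the 1/9 allotted to Eirik's branch passes to Eirik's issue by representation.
The 1/9 is divided into 3 equal shares of 1/27 among Ylva, Hallvard, Trygve.
Ylva is living and takes 1/27.
Hallvard is living and takes 1/27.
Trygve is living and takes 1/27.
Tove predeceased; the 2/9 allotted to Tove's branch passes to Tove's issue by representation.
The 2/9 is divided into 2 equal shares of 1/9 among Dagny, Ingeborg.
Dagny is living and takes 1/9.
Ingeborg is living and takes 1/9.
Asgeir is living and takes 1/9.
Brynja is living and takes 2/9.
Frida is living and takes 1/9.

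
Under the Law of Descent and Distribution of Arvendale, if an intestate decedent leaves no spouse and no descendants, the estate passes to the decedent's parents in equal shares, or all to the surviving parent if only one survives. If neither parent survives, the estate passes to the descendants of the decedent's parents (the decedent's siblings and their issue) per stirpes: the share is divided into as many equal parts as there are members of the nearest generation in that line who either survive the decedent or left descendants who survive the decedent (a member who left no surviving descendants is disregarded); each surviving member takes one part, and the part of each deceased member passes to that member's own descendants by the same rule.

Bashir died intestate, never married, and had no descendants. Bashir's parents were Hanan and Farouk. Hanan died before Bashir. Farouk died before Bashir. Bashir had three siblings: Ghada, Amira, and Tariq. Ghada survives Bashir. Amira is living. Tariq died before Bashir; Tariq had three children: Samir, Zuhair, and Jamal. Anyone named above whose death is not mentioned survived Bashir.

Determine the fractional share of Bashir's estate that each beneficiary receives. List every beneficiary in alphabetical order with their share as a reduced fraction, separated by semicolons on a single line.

Neither parent survives and there are no descendants, so the estate passes to Bashir's siblings and their issue per stirpes.
The estate is divided into 3 equal shares of 1/3 among Ghada, Amira, Tariq.
Ghada is living and takes 1/3.
Amira is living and takes 1/3.
Tariq predeceased; the 1/3 allotted to Tariq's branch passes to Tariq's issue by representation.
The 1/3 is divided into 3 equal shares of 1/9 among Samir, Zuhair, Jamal.
Samir is living and takes 1/9.
Zuhair is living and takes 1/9.
Jamal is living and takes 1/9.

Amira 1/3; Ghada 1/3; Jamal 1/9; Samir 1/9; Zuhair 1/9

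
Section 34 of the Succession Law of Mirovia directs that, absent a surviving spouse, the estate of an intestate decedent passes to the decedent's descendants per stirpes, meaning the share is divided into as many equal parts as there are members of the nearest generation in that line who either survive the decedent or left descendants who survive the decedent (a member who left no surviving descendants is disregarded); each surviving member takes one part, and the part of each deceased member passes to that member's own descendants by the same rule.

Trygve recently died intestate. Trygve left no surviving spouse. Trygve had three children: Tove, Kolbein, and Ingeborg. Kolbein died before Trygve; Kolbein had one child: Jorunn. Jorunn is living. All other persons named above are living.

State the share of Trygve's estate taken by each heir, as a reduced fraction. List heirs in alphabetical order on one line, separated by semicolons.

There is no surviving spouse, so the entire estate passes to Trygve's descendants per stirpes.
The estate is divided into 3 equal shares of 1/3 among Tove, Kolbein, Ingeborg.
Tove is living and takes 1/3.
Kolbein predeceased; the 1/3 allotted to Kolbein's branch passes to Kolbein's issue by representation.
Jorunn is the sole taker at this level and receives the full 1/3.
Ingeborg is living and takes 1/3.

Ingeborg 1/3; Jorunn 1/3; Tove 1/3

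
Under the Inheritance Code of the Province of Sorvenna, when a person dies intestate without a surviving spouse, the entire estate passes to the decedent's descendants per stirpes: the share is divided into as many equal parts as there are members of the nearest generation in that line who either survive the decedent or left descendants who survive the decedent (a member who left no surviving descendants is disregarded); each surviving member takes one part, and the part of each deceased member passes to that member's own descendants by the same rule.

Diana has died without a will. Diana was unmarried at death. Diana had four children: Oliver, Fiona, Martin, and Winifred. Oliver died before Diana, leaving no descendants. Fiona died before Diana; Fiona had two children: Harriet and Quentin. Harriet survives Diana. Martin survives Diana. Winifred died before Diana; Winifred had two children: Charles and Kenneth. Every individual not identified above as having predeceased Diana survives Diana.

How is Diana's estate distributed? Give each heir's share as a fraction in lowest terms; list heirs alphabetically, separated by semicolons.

There is no surviving spouse, so the entire estate passes to Diana's descendants per stirpes.
Oliver left no surviving issue, so that branch lapses and is disregarded.
The estate is divided into 3 equal shares of 1/3 among Fiona, Martin, Winifred.
Fiona predeceased; the 1/3 allotted to Fiona's branch passes to Fiona's issue by representation.
The 1/3 is divided into 2 equal shares of 1/6 among Harriet, Quentin.
Harriet is living and takes 1/6.
Quentin is living and takes 1/6.
Martin is living and takes 1/3.
Winifred predeceased; the 1/3 allotted to Winifred's branch passes to Winifred's issue by representation.
The 1/3 is divided into 2 equal shares of 1/6 among Charles, Kenneth.
Charles is living and takes 1/6.
Kenneth is living and takes 1/6.

Charles 1/6; Harriet 1/6; Kenneth 1/6; Martin 1/3; Quentin 1/6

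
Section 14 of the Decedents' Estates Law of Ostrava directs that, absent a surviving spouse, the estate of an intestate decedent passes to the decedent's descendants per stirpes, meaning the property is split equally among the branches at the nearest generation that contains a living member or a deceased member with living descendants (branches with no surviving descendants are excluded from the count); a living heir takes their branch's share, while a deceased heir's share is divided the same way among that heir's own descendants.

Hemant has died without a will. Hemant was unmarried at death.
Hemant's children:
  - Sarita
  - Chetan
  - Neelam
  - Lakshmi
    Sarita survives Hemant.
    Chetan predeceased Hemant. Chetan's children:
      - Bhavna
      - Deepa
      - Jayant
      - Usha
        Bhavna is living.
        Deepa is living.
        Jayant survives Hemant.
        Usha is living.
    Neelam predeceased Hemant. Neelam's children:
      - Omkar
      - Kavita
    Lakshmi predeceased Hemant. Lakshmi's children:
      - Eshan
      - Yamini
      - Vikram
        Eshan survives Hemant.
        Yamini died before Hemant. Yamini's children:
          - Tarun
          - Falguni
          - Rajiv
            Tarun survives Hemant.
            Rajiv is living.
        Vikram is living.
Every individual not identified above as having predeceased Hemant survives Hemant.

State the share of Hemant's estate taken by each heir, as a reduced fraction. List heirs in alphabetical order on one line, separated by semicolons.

There is no surviving spouse, so the entire estate passes to Hemant's descendants per stirpes.
The estate is divided into 4 equal shares of 1/4 among Sarita, Chetan, Neelam, Lakshmi.
Sarita is living and takes 1/4.
Chetan predeceased; the 1/4 allotted to Chetan's branch passes to Chetan's issue by representation.
The 1/4 is divided into 4 equal shares of 1/16 among Bhavna, Deepa, Jayant, Usha.
Bhavna is living and takes 1/16.
Deepa is living and takes 1/16.
Jayant is living and takes 1/16.
Usha is living and takes 1/16.
Neelam predeceased; the 1/4 allotted to Neelam's branch passes to Neelam's issue by representation.
The 1/4 is divided into 2 equal shares of 1/8 among Omkar, Kavita.
Omkar is living and takes 1/8.
Kavita is living and takes 1/8.
Lakshmi predeceased; the 1/4 allotted to Lakshmi's branch passes to Lakshmi's issue by representation.
The 1/4 is divided into 3 equal shares of 1/12 among Eshan, Yamini, Vikram.
Eshan is living and takes 1/12.
Yamini predeceased; the 1/12 allotted to Yamini's branch passes to Yamini's issue by representation.
The 1/12 is divided into 3 equal shares of 1/36 among Tarun, Falguni, Rajiv.
Tarun is living and takes 1/36.
Falguni is living and takes 1/36.
Rajiv is living and takes 1/36.
Vikram is living and takes 1/12.

Bhavna 1/16; Deepa 1/16; Eshan 1/12; Falguni 1/36; Jayant 1/16; Kavita 1/8; Omkar 1/8; Rajiv 1/36; Sarita 1/4; Tarun 1/36; Usha 1/16; Vikram 1/12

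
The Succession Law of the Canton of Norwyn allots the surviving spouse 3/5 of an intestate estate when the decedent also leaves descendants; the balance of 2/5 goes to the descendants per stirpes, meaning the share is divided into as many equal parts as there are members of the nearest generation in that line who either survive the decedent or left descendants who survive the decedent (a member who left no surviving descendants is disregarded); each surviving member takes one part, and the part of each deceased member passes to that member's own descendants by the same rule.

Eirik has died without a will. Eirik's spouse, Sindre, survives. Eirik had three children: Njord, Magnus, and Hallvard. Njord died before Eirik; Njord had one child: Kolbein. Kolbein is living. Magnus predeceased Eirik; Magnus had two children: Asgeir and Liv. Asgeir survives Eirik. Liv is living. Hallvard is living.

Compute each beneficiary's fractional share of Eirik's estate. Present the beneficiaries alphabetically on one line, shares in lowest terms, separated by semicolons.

Sindre, as surviving spouse, takes 3/5.
The remaining 2/5 passes to Eirik's descendants per stirpes.
The 2/5 is divided into 3 equal shares of 2/15 among Njord, Magnus, Hallvard.
Njord predeceased; the 2/15 allotted to Njord's branch passes to Njord's issue by representation.
Kolbein is the sole taker at this level and receives the full 2/15.
Magnus predeceased; the 2/15 allotted to Magnus's branch passes to Magnus's issue by representation.
The 2/15 is divided into 2 equal shares of 1/15 among Asgeir, Liv.
Asgeir is living and takes 1/15.
Liv is living and takes 1/15.
Hallvard is living and takes 2/15.

Asgeir 1/15; Hallvard 2/15; Kolbein 2/15; Liv 1/15; Sindre 3/5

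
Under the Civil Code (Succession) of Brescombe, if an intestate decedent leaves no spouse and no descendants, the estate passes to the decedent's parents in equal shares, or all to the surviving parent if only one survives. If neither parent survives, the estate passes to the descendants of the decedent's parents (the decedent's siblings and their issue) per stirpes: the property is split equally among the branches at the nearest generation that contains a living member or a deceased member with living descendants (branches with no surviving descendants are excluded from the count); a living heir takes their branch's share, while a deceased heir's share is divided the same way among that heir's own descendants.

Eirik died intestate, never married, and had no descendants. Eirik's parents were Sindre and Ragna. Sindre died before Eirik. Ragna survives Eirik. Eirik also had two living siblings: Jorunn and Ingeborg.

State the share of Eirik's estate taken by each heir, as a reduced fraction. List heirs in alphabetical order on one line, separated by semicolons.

Only one parent, Ragna, survives, so Ragna takes the entire estate. The siblings take nothing because a surviving parent has priority.

Ragna 1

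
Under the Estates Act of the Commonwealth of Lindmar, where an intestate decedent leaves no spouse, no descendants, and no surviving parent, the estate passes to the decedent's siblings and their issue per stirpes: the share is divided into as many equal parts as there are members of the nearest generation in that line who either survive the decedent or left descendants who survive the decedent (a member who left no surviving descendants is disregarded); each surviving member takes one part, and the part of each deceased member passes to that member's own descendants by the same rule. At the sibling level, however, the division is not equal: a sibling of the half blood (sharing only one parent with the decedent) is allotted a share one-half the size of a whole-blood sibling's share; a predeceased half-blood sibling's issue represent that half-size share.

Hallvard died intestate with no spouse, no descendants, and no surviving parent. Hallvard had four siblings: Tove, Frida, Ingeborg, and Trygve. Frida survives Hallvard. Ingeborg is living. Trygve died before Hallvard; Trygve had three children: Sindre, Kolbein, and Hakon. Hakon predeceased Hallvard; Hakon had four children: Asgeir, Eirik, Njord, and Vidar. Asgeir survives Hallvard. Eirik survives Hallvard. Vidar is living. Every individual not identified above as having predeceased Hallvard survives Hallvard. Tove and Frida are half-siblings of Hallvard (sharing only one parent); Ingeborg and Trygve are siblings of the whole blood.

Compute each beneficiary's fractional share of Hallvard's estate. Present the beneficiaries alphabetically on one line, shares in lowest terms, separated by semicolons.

Asgeir 1/36; Eirik 1/36; Frida 1/6; Ingeborg 1/3; Kolbein 1/9; Njord 1/36; Sindre 1/9; Tove 1/6; Vidar 1/36

No spouse, descendants, or parent survives, so the estate passes to Hallvard's siblings per stirpes.
Half-blood siblings count for one-half the weight of whole-blood siblings at the initial division.
Dividing 1 in proportion to weights (total weight 3): Tove (weight 1/2) → 1/6; Frida (weight 1/2) → 1/6; Ingeborg (weight 1) → 1/3; Trygve (weight 1) → 1/3.
Tove is living and takes 1/6.
Frida is living and takes 1/6.
Ingeborg is living and takes 1/3.
Trygve predeceased; the 1/3 allotted to Trygve's branch passes to Trygve's issue by representation.
The 1/3 is divided into 3 equal shares of 1/9 among Sindre, Kolbein, Hakon.
Sindre is living and takes 1/9.
Kolbein is living and takes 1/9.
Hakon predeceased; the 1/9 allotted to Hakon's branch passes to Hakon's issue by representation.
The 1/9 is divided into 4 equal shares of 1/36 among Asgeir, Eirik, Njord, Vidar.
Asgeir is living and takes 1/36.
Eirik is living and takes 1/36.
Njord is living and takes 1/36.
Vidar is living and takes 1/36.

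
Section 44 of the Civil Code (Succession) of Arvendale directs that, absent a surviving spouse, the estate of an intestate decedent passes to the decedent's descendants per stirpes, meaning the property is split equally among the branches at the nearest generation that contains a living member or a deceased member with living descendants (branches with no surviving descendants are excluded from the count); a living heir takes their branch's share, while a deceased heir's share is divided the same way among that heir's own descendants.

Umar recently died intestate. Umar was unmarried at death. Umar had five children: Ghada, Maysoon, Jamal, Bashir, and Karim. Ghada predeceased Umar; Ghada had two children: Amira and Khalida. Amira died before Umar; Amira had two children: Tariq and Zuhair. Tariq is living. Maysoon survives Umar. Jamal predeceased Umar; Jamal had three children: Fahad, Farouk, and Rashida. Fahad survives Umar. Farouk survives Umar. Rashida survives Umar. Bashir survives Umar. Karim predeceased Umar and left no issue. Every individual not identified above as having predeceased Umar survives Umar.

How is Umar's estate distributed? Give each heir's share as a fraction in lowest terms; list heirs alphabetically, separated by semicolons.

There is no surviving spouse, so the entire estate passes to Umar's descendants per stirpes.
Karim left no surviving issue, so that branch lapses and is disregarded.
The estate is divided into 4 equal shares of 1/4 among Ghada, Maysoon, Jamal, Bashir.
Ghada predeceased; the 1/4 allotted to Ghada's branch passes to Ghada's issue by representation.
The 1/4 is divided into 2 equal shares of 1/8 among Amira, Khalida.
Amira predeceased; the 1/8 allotted to Amira's branch passes to Amira's issue by representation.
The 1/8 is divided into 2 equal shares of 1/16 among Tariq, Zuhair.
Tariq is living and takes 1/16.
Zuhair is living and takes 1/16.
Khalida is living and takes 1/8.
Maysoon is living and takes 1/4.
Jamal predeceased; the 1/4 allotted to Jamal's branch passes to Jamal's issue by representation.
The 1/4 is divided into 3 equal shares of 1/12 among Fahad, Farouk, Rashida.
Fahad is living and takes 1/12.
Farouk is living and takes 1/12.
Rashida is living and takes 1/12.
Bashir is living and takes 1/4.

Bashir 1/4; Fahad 1/12; Farouk 1/12; Khalida 1/8; Maysoon 1/4; Rashida 1/12; Tariq 1/16; Zuhair 1/16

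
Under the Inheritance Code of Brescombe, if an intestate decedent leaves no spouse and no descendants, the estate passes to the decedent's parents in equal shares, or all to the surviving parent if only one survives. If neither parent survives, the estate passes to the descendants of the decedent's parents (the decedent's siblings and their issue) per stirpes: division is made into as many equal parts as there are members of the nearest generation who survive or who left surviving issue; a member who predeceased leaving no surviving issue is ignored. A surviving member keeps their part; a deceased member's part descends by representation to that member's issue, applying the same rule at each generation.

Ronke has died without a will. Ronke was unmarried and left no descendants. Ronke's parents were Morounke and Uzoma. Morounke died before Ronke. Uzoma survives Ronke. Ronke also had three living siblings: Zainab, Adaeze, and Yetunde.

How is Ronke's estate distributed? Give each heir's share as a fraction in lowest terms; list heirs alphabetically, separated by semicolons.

Only one parent, Uzoma, survives, so Uzoma takes the entire estate. The siblings take nothing because a surviving parent has priority.

Uzoma 1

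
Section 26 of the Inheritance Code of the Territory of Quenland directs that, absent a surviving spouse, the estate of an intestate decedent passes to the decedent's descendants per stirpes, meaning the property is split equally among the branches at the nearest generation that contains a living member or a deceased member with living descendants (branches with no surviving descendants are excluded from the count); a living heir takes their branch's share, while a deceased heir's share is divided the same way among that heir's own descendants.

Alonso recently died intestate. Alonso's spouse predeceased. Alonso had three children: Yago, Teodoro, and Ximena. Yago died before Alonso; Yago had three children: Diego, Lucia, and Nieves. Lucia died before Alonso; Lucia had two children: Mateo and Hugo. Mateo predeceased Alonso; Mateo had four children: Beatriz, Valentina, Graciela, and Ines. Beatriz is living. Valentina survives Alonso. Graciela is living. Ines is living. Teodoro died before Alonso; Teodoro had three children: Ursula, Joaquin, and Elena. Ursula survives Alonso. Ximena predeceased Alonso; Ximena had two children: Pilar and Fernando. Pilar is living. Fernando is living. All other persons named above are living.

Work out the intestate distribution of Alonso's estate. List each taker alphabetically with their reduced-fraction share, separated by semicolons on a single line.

There is no surviving spouse, so the entire estate passes to Alonso's descendants per stirpes.
The estate is divided into 3 equal shares of 1/3 among Yago, Teodoro, Ximena.
Yago predeceased; the 1/3 allotted to Yago's branch passes to Yago's issue by representation.
The 1/3 is divided into 3 equal shares of 1/9 among Diego, Lucia, Nieves.
Diego is living and takes 1/9.
Lucia predeceased; the 1/9 allotted to Lucia's branch passes to Lucia's issue by representation.
The 1/9 is divided into 2 equal shares of 1/18 among Mateo, Hugo.
Mateo predeceased; the 1/18 allotted to Mateo's branch passes to Mateo's issue by representation.
The 1/18 is divided into 4 equal shares of 1/72 among Beatriz, Valentina, Graciela, Ines.
Beatriz is living and takes 1/72.
Valentina is living and takes 1/72.
Graciela is living and takes 1/72.
Ines is living and takes 1/72.
Hugo is living and takes 1/18.
Nieves is living and takes 1/9.
Teodoro predeceased; the 1/3 allotted to Teodoro's branch passes to Teodoro's issue by representation.
The 1/3 is divided into 3 equal shares of 1/9 among Ursula, Joaquin, Elena.
Ursula is living and takes 1/9.
Joaquin is living and takes 1/9.
Elena is living and takes 1/9.
Ximena predeceased; the 1/3 allotted to Ximena's branch passes to Ximena's issue by representation.
The 1/3 is divided into 2 equal shares of 1/6 among Pilar, Fernando.
Pilar is living and takes 1/6.
Fernando is living and takes 1/6.

Beatriz 1/72; Diego 1/9; Elena 1/9; Fernando 1/6; Graciela 1/72; Hugo 1/18; Ines 1/72; Joaquin 1/9; Nieves 1/9; Pilar 1/6; Ursula 1/9; Valentina 1/72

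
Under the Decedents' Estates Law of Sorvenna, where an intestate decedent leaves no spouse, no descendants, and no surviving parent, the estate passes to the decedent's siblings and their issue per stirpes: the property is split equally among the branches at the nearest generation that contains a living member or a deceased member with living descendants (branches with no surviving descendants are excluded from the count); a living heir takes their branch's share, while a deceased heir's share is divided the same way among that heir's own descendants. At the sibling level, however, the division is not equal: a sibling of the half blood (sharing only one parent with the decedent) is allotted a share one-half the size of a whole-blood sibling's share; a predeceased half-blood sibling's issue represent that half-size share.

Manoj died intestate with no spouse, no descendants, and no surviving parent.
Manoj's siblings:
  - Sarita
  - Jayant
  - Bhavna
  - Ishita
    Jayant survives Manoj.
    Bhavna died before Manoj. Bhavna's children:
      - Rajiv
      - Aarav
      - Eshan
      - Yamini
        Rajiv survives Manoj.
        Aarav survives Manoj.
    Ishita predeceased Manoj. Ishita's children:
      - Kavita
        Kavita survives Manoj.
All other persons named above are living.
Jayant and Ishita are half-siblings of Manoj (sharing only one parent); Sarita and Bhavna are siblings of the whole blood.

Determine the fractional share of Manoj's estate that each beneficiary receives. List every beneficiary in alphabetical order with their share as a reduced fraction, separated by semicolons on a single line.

No spouse, descendants, or parent survives, so the estate passes to Manoj's siblings per stirpes.
Half-blood siblings count for one-half the weight of whole-blood siblings at the initial division.
Dividing 1 in proportion to weights (total weight 3): Sarita (weight 1) → 1/3; Jayant (weight 1/2) → 1/6; Bhavna (weight 1) → 1/3; Ishita (weight 1/2) → 1/6.
Sarita is living and takes 1/3.
Jayant is living and takes 1/6.
Bhavna predeceased; the 1/3 allotted to Bhavna's branch passes to Bhavna's issue by representation.
The 1/3 is divided into 4 equal shares of 1/12 among Rajiv, Aarav, Eshan, Yamini.
Rajiv is living and takes 1/12.
Aarav is living and takes 1/12.
Eshan is living and takes 1/12.
Yamini is living and takes 1/12.
Ishita predeceased; the 1/6 allotted to Ishita's branch passes to Ishita's issue by representation.
Kavita is the sole taker at this level and receives the full 1/6.

Aarav 1/12; Eshan 1/12; Jayant 1/6; Kavita 1/6; Rajiv 1/12; Sarita 1/3; Yamini 1/12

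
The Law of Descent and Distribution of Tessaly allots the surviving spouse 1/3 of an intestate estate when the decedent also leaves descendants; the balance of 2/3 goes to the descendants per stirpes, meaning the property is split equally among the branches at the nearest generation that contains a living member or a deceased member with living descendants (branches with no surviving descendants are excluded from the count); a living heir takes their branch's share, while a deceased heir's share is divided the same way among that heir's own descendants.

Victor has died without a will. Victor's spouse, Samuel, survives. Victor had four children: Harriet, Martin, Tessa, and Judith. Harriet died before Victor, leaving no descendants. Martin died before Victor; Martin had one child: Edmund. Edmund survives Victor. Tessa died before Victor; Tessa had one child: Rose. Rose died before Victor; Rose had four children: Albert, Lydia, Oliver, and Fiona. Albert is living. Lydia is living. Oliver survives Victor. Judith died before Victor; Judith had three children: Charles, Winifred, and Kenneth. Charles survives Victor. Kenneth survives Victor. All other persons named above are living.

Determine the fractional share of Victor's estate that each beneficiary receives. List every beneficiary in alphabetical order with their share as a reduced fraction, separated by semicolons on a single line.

Albert 1/18; Charles 2/27; Edmund 2/9; Fiona 1/18; Kenneth 2/27; Lydia 1/18; Oliver 1/18; Samuel 1/3; Winifred 2/27

Samuel, as surviving spouse, takes 1/3.
The remaining 2/3 passes to Victor's descendants per stirpes.
Harriet left no surviving issue, so that branch lapses and is disregarded.
The 2/3 is divided into 3 equal shares of 2/9 among Martin, Tessa, Judith.
Martin predeceased; the 2/9 allotted to Martin's branch passes to Martin's issue by representation.
Edmund is the sole taker at this level and receives the full 2/9.
Tessa predeceased; the 2/9 allotted to Tessa's branch passes to Tessa's issue by representation.
Rose's line is the sole branch at this level, so the full 2/9 passes to Rose's issue by representation.
The 2/9 is divided into 4 equal shares of 1/18 among Albert, Lydia, Oliver, Fiona.
Albert is living and takes 1/18.
Lydia is living and takes 1/18.
Oliver is living and takes 1/18.
Fiona is living and takes 1/18.
Judith predeceased; the 2/9 allotted to Judith's branch passes to Judith's issue by representation.
The 2/9 is divided into 3 equal shares of 2/27 among Charles, Winifred, Kenneth.
Charles is living and takes 2/27.
Winifred is living and takes 2/27.
Kenneth is living and takes 2/27.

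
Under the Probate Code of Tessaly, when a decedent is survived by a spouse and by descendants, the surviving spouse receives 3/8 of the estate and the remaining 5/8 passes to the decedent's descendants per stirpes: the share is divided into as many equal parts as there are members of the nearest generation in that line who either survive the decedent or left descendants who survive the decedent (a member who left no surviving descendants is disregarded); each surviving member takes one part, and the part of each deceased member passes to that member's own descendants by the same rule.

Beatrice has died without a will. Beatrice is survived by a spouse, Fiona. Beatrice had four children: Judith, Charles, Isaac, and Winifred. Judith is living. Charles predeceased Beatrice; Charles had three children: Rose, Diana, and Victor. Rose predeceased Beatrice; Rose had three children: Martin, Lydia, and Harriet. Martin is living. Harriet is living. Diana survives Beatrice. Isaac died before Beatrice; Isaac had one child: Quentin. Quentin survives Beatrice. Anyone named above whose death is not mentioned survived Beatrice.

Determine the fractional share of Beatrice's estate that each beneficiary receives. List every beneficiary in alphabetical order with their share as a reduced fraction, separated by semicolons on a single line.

Diana 5/96; Fiona 3/8; Harriet 5/288; Judith 5/32; Lydia 5/288; Martin 5/288; Quentin 5/32; Victor 5/96; Winifred 5/32

Fiona, as surviving spouse, takes 3/8.
The remaining 5/8 passes to Beatrice's descendants per stirpes.
The 5/8 is divided into 4 equal shares of 5/32 among Judith, Charles, Isaac, Winifred.
Judith is living and takes 5/32.
Charles predeceased; the 5/32 allotted to Charles's branch passes to Charles's issue by representation.
The 5/32 is divided into 3 equal shares of 5/96 among Rose, Diana, Victor.
Rose predeceased; the 5/96 allotted to Rose's branch passes to Rose's issue by representation.
The 5/96 is divided into 3 equal shares of 5/288 among Martin, Lydia, Harriet.
Martin is living and takes 5/288.
Lydia is living and takes 5/288.
Harriet is living and takes 5/288.
Diana is living and takes 5/96.
Victor is living and takes 5/96.
Isaac predeceased; the 5/32 allotted to Isaac's branch passes to Isaac's issue by representation.
Quentin is the sole taker at this level and receives the full 5/32.
Winifred is living and takes 5/32.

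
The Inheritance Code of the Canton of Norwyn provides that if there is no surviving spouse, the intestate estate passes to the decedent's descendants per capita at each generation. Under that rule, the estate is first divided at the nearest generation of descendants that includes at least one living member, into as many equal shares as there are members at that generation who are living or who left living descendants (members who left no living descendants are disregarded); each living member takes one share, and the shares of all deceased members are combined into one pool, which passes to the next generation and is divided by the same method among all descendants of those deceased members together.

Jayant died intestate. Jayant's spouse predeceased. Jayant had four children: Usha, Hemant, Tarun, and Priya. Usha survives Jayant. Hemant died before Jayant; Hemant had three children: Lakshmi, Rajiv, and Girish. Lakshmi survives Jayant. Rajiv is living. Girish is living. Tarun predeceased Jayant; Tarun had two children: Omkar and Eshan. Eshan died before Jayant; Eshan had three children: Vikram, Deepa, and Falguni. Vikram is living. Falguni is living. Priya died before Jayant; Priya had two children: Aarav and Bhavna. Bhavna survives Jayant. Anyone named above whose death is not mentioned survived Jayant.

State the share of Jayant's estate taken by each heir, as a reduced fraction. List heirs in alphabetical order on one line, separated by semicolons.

There is no surviving spouse, so the entire estate passes to Jayant's descendants per capita at each generation.
At generation 1 (Usha, Hemant, Tarun, Priya) there are 4 shares of (1)/4 = 1/4 each.
Living: Usha — each takes 1/4.
Deceased: Hemant, Tarun, and Priya. Their combined 3/4 is pooled and carried to generation 2.
At generation 2 (Lakshmi, Rajiv, Girish, Omkar, Eshan, Aarav, Bhavna) there are 7 shares of (3/4)/7 = 3/28 each.
Living: Lakshmi, Rajiv, Girish, Omkar, Aarav, and Bhavna — each takes 3/28.
Deceased: Eshan. That 3/28 share is carried to generation 3.
At generation 3 (Vikram, Deepa, Falguni) there are 3 shares of (3/28)/3 = 1/28 each.
Living: Vikram, Deepa, and Falguni — each takes 1/28.

Aarav 3/28; Bhavna 3/28; Deepa 1/28; Falguni 1/28; Girish 3/28; Lakshmi 3/28; Omkar 3/28; Rajiv 3/28; Usha 1/4; Vikram 1/28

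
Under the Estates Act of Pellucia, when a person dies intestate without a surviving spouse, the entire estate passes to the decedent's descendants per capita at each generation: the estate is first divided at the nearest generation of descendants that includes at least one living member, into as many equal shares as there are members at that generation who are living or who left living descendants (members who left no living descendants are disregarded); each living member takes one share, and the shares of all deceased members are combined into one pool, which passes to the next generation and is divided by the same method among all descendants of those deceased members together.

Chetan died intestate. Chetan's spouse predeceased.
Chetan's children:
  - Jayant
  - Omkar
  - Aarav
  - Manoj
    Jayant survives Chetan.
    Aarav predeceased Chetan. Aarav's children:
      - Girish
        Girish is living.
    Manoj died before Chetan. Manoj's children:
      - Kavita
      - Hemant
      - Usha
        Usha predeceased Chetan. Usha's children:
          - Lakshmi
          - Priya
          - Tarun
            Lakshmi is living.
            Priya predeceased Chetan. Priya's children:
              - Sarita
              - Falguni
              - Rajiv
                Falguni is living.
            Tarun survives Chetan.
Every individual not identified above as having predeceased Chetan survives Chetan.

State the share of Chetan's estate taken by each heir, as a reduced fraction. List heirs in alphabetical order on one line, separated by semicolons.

There is no surviving spouse, so the entire estate passes to Chetan's descendants per capita at each generation.
At generation 1 (Jayant, Omkar, Aarav, Manoj) there are 4 shares of (1)/4 = 1/4 each.
Living: Jayant and Omkar — each takes 1/4.
Deceased: Aarav and Manoj. Their combined 1/2 is pooled and carried to generation 2.
At generation 2 (Girish, Kavita, Hemant, Usha) there are 4 shares of (1/2)/4 = 1/8 each.
Living: Girish, Kavita, and Hemant — each takes 1/8.
Deceased: Usha. That 1/8 share is carried to generation 3.
At generation 3 (Lakshmi, Priya, Tarun) there are 3 shares of (1/8)/3 = 1/24 each.
Living: Lakshmi and Tarun — each takes 1/24.
Deceased: Priya. That 1/24 share is carried to generation 4.
At generation 4 (Sarita, Falguni, Rajiv) there are 3 shares of (1/24)/3 = 1/72 each.
Living: Sarita, Falguni, and Rajiv — each takes 1/72.

Falguni 1/72; Girish 1/8; Hemant 1/8; Jayant 1/4; Kavita 1/8; Lakshmi 1/24; Omkar 1/4; Rajiv 1/72; Sarita 1/72; Tarun 1/24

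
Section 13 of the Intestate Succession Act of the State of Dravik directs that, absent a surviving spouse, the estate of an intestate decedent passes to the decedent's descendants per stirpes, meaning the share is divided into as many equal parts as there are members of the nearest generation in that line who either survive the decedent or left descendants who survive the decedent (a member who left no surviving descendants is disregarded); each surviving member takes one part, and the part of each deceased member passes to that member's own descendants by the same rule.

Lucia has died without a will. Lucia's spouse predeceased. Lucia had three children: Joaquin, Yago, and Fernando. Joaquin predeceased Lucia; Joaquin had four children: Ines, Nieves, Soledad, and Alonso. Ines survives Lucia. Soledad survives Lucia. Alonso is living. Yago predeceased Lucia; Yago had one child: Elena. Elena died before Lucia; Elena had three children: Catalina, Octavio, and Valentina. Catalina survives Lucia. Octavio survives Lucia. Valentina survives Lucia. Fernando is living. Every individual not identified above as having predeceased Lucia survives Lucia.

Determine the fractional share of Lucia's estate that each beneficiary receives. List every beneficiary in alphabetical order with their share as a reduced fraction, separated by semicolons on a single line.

Alonso 1/12; Catalina 1/9; Fernando 1/3; Ines 1/12; Nieves 1/12; Octavio 1/9; Soledad 1/12; Valentina 1/9

There is no surviving spouse, so the entire estate passes to Lucia's descendants per stirpes.
The estate is divided into 3 equal shares of 1/3 among Joaquin, Yago, Fernando.
Joaquin predeceased; the 1/3 allotted to Joaquin's branch passes to Joaquin's issue by representation.
The 1/3 is divided into 4 equal shares of 1/12 among Ines, Nieves, Soledad, Alonso.
Ines is living and takes 1/12.
Nieves is living and takes 1/12.
Soledad is living and takes 1/12.
Alonso is living and takes 1/12.
Yago predeceased; the 1/3 allotted to Yago's branch passes to Yago's issue by representation.
Elena's line is the sole branch at this level, so the full 1/3 passes to Elena's issue by representation.
The 1/3 is divided into 3 equal shares of 1/9 among Catalina, Octavio, Valentina.
Catalina is living and takes 1/9.
Octavio is living and takes 1/9.
Valentina is living and takes 1/9.
Fernando is living and takes 1/3.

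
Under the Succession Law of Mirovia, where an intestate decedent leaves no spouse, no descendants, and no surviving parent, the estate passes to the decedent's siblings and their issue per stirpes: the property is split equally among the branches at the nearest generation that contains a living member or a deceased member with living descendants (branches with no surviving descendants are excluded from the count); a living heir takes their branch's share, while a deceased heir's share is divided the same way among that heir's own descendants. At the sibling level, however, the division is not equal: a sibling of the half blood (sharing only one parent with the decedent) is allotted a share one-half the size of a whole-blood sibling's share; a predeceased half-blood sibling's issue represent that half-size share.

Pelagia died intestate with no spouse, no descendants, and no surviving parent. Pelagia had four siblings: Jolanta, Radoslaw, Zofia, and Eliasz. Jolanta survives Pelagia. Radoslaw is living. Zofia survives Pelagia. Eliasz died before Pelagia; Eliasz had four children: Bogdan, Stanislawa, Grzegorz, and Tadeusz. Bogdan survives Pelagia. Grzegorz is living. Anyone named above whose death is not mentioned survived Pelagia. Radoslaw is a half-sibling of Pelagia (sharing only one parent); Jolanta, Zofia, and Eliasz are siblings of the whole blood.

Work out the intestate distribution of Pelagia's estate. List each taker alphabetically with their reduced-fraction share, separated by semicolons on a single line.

No spouse, descendants, or parent survives, so the estate passes to Pelagia's siblings per stirpes.
Half-blood siblings count for one-half the weight of whole-blood siblings at the initial division.
Dividing 1 in proportion to weights (total weight 7/2): Jolanta (weight 1) → 2/7; Radoslaw (weight 1/2) → 1/7; Zofia (weight 1) → 2/7; Eliasz (weight 1) → 2/7.
Jolanta is living and takes 2/7.
Radoslaw is living and takes 1/7.
Zofia is living and takes 2/7.
Eliasz predeceased; the 2/7 allotted to Eliasz's branch passes to Eliasz's issue by representation.
The 2/7 is divided into 4 equal shares of 1/14 among Bogdan, Stanislawa, Grzegorz, Tadeusz.
Bogdan is living and takes 1/14.
Stanislawa is living and takes 1/14.
Grzegorz is living and takes 1/14.
Tadeusz is living and takes 1/14.

Bogdan 1/14; Grzegorz 1/14; Jolanta 2/7; Radoslaw 1/7; Stanislawa 1/14; Tadeusz 1/14; Zofia 2/7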